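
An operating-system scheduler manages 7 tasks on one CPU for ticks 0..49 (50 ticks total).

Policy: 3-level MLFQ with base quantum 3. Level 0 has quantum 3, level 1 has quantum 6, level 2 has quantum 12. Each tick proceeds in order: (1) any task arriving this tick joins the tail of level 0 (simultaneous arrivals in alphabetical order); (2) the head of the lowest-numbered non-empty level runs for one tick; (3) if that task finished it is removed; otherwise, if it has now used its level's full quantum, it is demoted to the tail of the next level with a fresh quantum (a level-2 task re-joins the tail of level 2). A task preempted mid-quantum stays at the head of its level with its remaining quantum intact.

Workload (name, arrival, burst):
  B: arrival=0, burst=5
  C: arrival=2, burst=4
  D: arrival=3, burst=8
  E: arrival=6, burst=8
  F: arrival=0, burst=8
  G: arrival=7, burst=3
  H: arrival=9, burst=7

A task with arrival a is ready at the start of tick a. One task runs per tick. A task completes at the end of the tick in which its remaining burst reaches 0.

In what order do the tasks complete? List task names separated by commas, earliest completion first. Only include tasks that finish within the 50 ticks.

t=0: L0/L1/L2 = BF/-/- → run B
t=1: L0/L1/L2 = BF/-/- → run B
t=2: L0/L1/L2 = BFC/-/- → run B
t=3: L0/L1/L2 = FCD/B/- → run F
t=4: L0/L1/L2 = FCD/B/- → run F
t=5: L0/L1/L2 = FCD/B/- → run F
t=6: L0/L1/L2 = CDE/BF/- → run C
t=7: L0/L1/L2 = CDEG/BF/- → run C
t=8: L0/L1/L2 = CDEG/BF/- → run C
t=9: L0/L1/L2 = DEGH/BFC/- → run D
t=10: L0/L1/L2 = DEGH/BFC/- → run D
t=11: L0/L1/L2 = DEGH/BFC/- → run D
t=12: L0/L1/L2 = EGH/BFCD/- → run E
t=13: L0/L1/L2 = EGH/BFCD/- → run E
t=14: L0/L1/L2 = EGH/BFCD/- → run E
t=15: L0/L1/L2 = GH/BFCDE/- → run G
t=16: L0/L1/L2 = GH/BFCDE/- → run G
t=17: L0/L1/L2 = GH/BFCDE/- → run G
t=18: L0/L1/L2 = H/BFCDE/- → run H
t=19: L0/L1/L2 = H/BFCDE/- → run H
t=20: L0/L1/L2 = H/BFCDE/- → run H
t=21: L0/L1/L2 = -/BFCDEH/- → run B
t=22: L0/L1/L2 = -/BFCDEH/- → run B
t=23: L0/L1/L2 = -/FCDEH/- → run F
t=24: L0/L1/L2 = -/FCDEH/- → run F
t=25: L0/L1/L2 = -/FCDEH/- → run F
t=26: L0/L1/L2 = -/FCDEH/- → run F
t=27: L0/L1/L2 = -/FCDEH/- → run F
t=28: L0/L1/L2 = -/CDEH/- → run C
t=29: L0/L1/L2 = -/DEH/- → run D
t=30: L0/L1/L2 = -/DEH/- → run D
t=31: L0/L1/L2 = -/DEH/- → run D
t=32: L0/L1/L2 = -/DEH/- → run D
t=33: L0/L1/L2 = -/DEH/- → run D
t=34: L0/L1/L2 = -/EH/- → run E
t=35: L0/L1/L2 = -/EH/- → run E
t=36: L0/L1/L2 = -/EH/- → run E
t=37: L0/L1/L2 = -/EH/- → run E
t=38: L0/L1/L2 = -/EH/- → run E
t=39: L0/L1/L2 = -/H/- → run H
t=40: L0/L1/L2 = -/H/- → run H
t=41: L0/L1/L2 = -/H/- → run H
t=42: L0/L1/L2 = -/H/- → run H
t=43: (idle)
t=44: (idle)
t=45: (idle)
t=46: (idle)
t=47: (idle)
t=48: (idle)
t=49: (idle)

completion order = G, B, F, C, D, E, H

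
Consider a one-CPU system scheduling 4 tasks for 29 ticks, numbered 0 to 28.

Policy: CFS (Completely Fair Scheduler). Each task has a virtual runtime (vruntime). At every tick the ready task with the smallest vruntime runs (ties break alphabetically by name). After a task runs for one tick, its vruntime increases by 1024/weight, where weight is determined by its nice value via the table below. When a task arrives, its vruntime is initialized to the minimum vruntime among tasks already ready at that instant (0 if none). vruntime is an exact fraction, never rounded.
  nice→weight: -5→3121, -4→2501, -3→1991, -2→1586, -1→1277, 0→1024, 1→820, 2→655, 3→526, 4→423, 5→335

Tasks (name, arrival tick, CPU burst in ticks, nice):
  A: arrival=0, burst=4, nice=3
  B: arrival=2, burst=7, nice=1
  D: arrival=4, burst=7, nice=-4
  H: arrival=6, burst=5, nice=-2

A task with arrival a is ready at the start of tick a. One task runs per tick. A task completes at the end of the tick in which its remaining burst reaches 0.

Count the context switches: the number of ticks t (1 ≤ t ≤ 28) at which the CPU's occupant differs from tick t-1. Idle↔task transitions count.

context switches = 17

t=0: vr[A=0] → run A
t=1: vr[A=512/263] → run A
t=2: vr[A=1024/263 B=1024/263] → run A
t=3: vr[A=1536/263 B=1024/263] → run B
t=4: vr[A=1536/263 B=277248/53915 D=277248/53915] → run B
t=5: vr[A=1536/263 B=344576/53915 D=277248/53915] → run D
t=6: vr[A=1536/263 B=344576/53915 D=18258688/3288815 H=18258688/3288815] → run D
t=7: vr[A=1536/263 B=344576/53915 D=19605248/3288815 H=18258688/3288815] → run H
t=8: vr[A=1536/263 B=344576/53915 D=19605248/3288815 H=264967424/42754595] → run A
t=9: vr[B=344576/53915 D=19605248/3288815 H=264967424/42754595] → run D
t=10: vr[B=344576/53915 D=20951808/3288815 H=264967424/42754595] → run H
t=11: vr[B=344576/53915 D=20951808/3288815 H=292571904/42754595] → run D
t=12: vr[B=344576/53915 D=22298368/3288815 H=292571904/42754595] → run B
t=13: vr[B=411904/53915 D=22298368/3288815 H=292571904/42754595] → run D
t=14: vr[B=411904/53915 D=23644928/3288815 H=292571904/42754595] → run H
t=15: vr[B=411904/53915 D=23644928/3288815 H=320176384/42754595] → run D
t=16: vr[B=411904/53915 D=24991488/3288815 H=320176384/42754595] → run H
t=17: vr[B=411904/53915 D=24991488/3288815 H=347780864/42754595] → run D
t=18: vr[B=411904/53915 H=347780864/42754595] → run B
t=19: vr[B=479232/53915 H=347780864/42754595] → run H
t=20: vr[B=479232/53915] → run B
t=21: vr[B=109312/10783] → run B
t=22: vr[B=613888/53915] → run B
t=23: (idle)
t=24: (idle)
t=25: (idle)
t=26: (idle)
t=27: (idle)
t=28: (idle)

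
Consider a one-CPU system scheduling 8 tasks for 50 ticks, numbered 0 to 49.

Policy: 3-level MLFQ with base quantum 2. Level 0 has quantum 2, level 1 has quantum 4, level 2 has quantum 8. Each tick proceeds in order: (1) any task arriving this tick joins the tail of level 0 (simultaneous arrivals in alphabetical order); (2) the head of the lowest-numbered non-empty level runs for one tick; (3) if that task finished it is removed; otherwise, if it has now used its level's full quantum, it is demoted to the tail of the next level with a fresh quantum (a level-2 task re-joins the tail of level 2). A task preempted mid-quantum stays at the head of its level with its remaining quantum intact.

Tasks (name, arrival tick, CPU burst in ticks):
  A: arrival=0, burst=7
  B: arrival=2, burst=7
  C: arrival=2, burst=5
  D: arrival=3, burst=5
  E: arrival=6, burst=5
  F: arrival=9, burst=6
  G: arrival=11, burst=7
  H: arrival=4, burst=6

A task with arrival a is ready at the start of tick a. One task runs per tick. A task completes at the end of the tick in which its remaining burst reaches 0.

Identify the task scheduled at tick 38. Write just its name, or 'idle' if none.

t=0: L0/L1/L2 = A/-/- → run A
t=1: L0/L1/L2 = A/-/- → run A
t=2: L0/L1/L2 = BC/A/- → run B
t=3: L0/L1/L2 = BCD/A/- → run B
t=4: L0/L1/L2 = CDH/AB/- → run C
t=5: L0/L1/L2 = CDH/AB/- → run C
t=6: L0/L1/L2 = DHE/ABC/- → run D
t=7: L0/L1/L2 = DHE/ABC/- → run D
t=8: L0/L1/L2 = HE/ABCD/- → run H
t=9: L0/L1/L2 = HEF/ABCD/- → run H
t=10: L0/L1/L2 = EF/ABCDH/- → run E
t=11: L0/L1/L2 = EFG/ABCDH/- → run E
t=12: L0/L1/L2 = FG/ABCDHE/- → run F
t=13: L0/L1/L2 = FG/ABCDHE/- → run F
t=14: L0/L1/L2 = G/ABCDHEF/- → run G
t=15: L0/L1/L2 = G/ABCDHEF/- → run G
t=16: L0/L1/L2 = -/ABCDHEFG/- → run A
t=17: L0/L1/L2 = -/ABCDHEFG/- → run A
t=18: L0/L1/L2 = -/ABCDHEFG/- → run A
t=19: L0/L1/L2 = -/ABCDHEFG/- → run A
t=20: L0/L1/L2 = -/BCDHEFG/A → run B
t=21: L0/L1/L2 = -/BCDHEFG/A → run B
t=22: L0/L1/L2 = -/BCDHEFG/A → run B
t=23: L0/L1/L2 = -/BCDHEFG/A → run B
t=24: L0/L1/L2 = -/CDHEFG/AB → run C
t=25: L0/L1/L2 = -/CDHEFG/AB → run C
t=26: L0/L1/L2 = -/CDHEFG/AB → run C
t=27: L0/L1/L2 = -/DHEFG/AB → run D
t=28: L0/L1/L2 = -/DHEFG/AB → run D
t=29: L0/L1/L2 = -/DHEFG/AB → run D
t=30: L0/L1/L2 = -/HEFG/AB → run H
t=31: L0/L1/L2 = -/HEFG/AB → run H
t=32: L0/L1/L2 = -/HEFG/AB → run H
t=33: L0/L1/L2 = -/HEFG/AB → run H
t=34: L0/L1/L2 = -/EFG/AB → run E
t=35: L0/L1/L2 = -/EFG/AB → run E
t=36: L0/L1/L2 = -/EFG/AB → run E
t=37: L0/L1/L2 = -/FG/AB → run F
t=38: L0/L1/L2 = -/FG/AB → run F
t=39: L0/L1/L2 = -/FG/AB → run F
t=40: L0/L1/L2 = -/FG/AB → run F
t=41: L0/L1/L2 = -/G/AB → run G
t=42: L0/L1/L2 = -/G/AB → run G
t=43: L0/L1/L2 = -/G/AB → run G
t=44: L0/L1/L2 = -/G/AB → run G
t=45: L0/L1/L2 = -/-/ABG → run A
t=46: L0/L1/L2 = -/-/BG → run B
t=47: L0/L1/L2 = -/-/G → run G
t=48: (idle)
t=49: (idle)

running at tick 38 = F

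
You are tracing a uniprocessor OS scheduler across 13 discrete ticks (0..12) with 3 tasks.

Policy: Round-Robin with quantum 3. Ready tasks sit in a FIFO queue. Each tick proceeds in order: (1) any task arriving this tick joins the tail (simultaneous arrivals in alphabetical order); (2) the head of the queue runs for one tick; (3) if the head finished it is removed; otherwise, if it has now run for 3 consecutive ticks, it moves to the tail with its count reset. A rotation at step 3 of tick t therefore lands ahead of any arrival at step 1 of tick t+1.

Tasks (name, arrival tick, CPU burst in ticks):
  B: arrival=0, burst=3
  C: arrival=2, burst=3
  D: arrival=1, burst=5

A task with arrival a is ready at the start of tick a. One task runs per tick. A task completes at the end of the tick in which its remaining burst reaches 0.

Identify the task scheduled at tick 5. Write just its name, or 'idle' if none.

t=0: queue=[B] q_used=0 → run B
t=1: queue=[B,D] q_used=1 → run B
t=2: queue=[B,D,C] q_used=2 → run B
t=3: queue=[D,C] q_used=0 → run D
t=4: queue=[D,C] q_used=1 → run D
t=5: queue=[D,C] q_used=2 → run D
t=6: queue=[C,D] q_used=0 → run C
t=7: queue=[C,D] q_used=1 → run C
t=8: queue=[C,D] q_used=2 → run C
t=9: queue=[D] q_used=0 → run D
t=10: queue=[D] q_used=1 → run D
t=11: (idle)
t=12: (idle)

running at tick 5 = D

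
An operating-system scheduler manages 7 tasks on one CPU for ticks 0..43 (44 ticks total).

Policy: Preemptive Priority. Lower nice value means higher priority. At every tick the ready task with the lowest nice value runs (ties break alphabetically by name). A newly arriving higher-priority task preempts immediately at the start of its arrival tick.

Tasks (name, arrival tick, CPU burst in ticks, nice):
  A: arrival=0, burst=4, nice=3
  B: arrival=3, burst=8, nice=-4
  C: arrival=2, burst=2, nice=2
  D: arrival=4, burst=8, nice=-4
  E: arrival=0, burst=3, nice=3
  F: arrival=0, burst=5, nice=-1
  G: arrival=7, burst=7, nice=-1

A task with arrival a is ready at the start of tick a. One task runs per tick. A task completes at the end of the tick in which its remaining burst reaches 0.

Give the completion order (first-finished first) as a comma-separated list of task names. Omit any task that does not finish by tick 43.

completion order = B, D, F, G, C, A, E

t=0: ready={A,E,F} → run F
t=1: ready={A,E,F} → run F
t=2: ready={A,C,E,F} → run F
t=3: ready={A,B,C,E,F} → run B
t=4: ready={A,B,C,D,E,F} → run B
t=5: ready={A,B,C,D,E,F} → run B
t=6: ready={A,B,C,D,E,F} → run B
t=7: ready={A,B,C,D,E,F,G} → run B
t=8: ready={A,B,C,D,E,F,G} → run B
t=9: ready={A,B,C,D,E,F,G} → run B
t=10: ready={A,B,C,D,E,F,G} → run B
t=11: ready={A,C,D,E,F,G} → run D
t=12: ready={A,C,D,E,F,G} → run D
t=13: ready={A,C,D,E,F,G} → run D
t=14: ready={A,C,D,E,F,G} → run D
t=15: ready={A,C,D,E,F,G} → run D
t=16: ready={A,C,D,E,F,G} → run D
t=17: ready={A,C,D,E,F,G} → run D
t=18: ready={A,C,D,E,F,G} → run D
t=19: ready={A,C,E,F,G} → run F
t=20: ready={A,C,E,F,G} → run F
t=21: ready={A,C,E,G} → run G
t=22: ready={A,C,E,G} → run G
t=23: ready={A,C,E,G} → run G
t=24: ready={A,C,E,G} → run G
t=25: ready={A,C,E,G} → run G
t=26: ready={A,C,E,G} → run G
t=27: ready={A,C,E,G} → run G
t=28: ready={A,C,E} → run C
t=29: ready={A,C,E} → run C
t=30: ready={A,E} → run A
t=31: ready={A,E} → run A
t=32: ready={A,E} → run A
t=33: ready={A,E} → run A
t=34: ready={E} → run E
t=35: ready={E} → run E
t=36: ready={E} → run E
t=37: (idle)
t=38: (idle)
t=39: (idle)
t=40: (idle)
t=41: (idle)
t=42: (idle)
t=43: (idle)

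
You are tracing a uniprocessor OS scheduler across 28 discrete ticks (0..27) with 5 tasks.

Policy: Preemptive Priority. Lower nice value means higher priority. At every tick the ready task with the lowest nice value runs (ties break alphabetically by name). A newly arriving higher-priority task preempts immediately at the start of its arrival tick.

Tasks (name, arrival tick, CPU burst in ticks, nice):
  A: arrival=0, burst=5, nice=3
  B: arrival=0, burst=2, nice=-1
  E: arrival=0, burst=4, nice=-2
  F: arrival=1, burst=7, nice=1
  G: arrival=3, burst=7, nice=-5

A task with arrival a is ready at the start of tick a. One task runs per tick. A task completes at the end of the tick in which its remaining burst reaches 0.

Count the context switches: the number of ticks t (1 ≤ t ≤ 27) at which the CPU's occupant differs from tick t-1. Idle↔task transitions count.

context switches = 6

t=0: ready={A,B,E} → run E
t=1: ready={A,B,E,F} → run E
t=2: ready={A,B,E,F} → run E
t=3: ready={A,B,E,F,G} → run G
t=4: ready={A,B,E,F,G} → run G
t=5: ready={A,B,E,F,G} → run G
t=6: ready={A,B,E,F,G} → run G
t=7: ready={A,B,E,F,G} → run G
t=8: ready={A,B,E,F,G} → run G
t=9: ready={A,B,E,F,G} → run G
t=10: ready={A,B,E,F} → run E
t=11: ready={A,B,F} → run B
t=12: ready={A,B,F} → run B
t=13: ready={A,F} → run F
t=14: ready={A,F} → run F
t=15: ready={A,F} → run F
t=16: ready={A,F} → run F
t=17: ready={A,F} → run F
t=18: ready={A,F} → run F
t=19: ready={A,F} → run F
t=20: ready={A} → run A
t=21: ready={A} → run A
t=22: ready={A} → run A
t=23: ready={A} → run A
t=24: ready={A} → run A
t=25: (idle)
t=26: (idle)
t=27: (idle)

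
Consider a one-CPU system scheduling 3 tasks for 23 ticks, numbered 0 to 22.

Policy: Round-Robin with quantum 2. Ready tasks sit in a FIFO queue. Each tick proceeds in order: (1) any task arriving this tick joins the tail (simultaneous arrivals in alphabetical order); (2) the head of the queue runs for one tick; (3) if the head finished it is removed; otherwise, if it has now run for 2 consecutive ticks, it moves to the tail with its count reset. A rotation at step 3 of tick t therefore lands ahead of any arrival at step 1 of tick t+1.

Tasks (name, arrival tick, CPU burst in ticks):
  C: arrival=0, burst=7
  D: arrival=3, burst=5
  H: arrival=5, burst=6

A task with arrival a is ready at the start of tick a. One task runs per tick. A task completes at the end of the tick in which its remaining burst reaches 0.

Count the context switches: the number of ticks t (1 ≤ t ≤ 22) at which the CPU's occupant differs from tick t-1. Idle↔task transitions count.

t=0: queue=[C] q_used=0 → run C
t=1: queue=[C] q_used=1 → run C
t=2: queue=[C] q_used=0 → run C
t=3: queue=[C,D] q_used=1 → run C
t=4: queue=[D,C] q_used=0 → run D
t=5: queue=[D,C,H] q_used=1 → run D
t=6: queue=[C,H,D] q_used=0 → run C
t=7: queue=[C,H,D] q_used=1 → run C
t=8: queue=[H,D,C] q_used=0 → run H
t=9: queue=[H,D,C] q_used=1 → run H
t=10: queue=[D,C,H] q_used=0 → run D
t=11: queue=[D,C,H] q_used=1 → run D
t=12: queue=[C,H,D] q_used=0 → run C
t=13: queue=[H,D] q_used=0 → run H
t=14: queue=[H,D] q_used=1 → run H
t=15: queue=[D,H] q_used=0 → run D
t=16: queue=[H] q_used=0 → run H
t=17: queue=[H] q_used=1 → run H
t=18: (idle)
t=19: (idle)
t=20: (idle)
t=21: (idle)
t=22: (idle)

context switches = 9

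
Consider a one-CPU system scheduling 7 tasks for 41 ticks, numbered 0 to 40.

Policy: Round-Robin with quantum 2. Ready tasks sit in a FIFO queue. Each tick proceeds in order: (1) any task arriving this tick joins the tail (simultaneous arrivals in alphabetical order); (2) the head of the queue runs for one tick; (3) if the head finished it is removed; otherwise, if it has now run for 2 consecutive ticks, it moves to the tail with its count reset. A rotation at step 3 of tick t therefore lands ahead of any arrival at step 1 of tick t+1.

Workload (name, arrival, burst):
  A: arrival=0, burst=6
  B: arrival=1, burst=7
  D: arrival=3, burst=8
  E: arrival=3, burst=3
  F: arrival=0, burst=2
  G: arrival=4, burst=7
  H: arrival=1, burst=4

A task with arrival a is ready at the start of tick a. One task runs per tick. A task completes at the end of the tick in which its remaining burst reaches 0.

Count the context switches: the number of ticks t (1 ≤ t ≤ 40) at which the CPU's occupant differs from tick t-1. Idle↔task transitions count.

t=0: queue=[A,F] q_used=0 → run A
t=1: queue=[A,F,B,H] q_used=1 → run A
t=2: queue=[F,B,H,A] q_used=0 → run F
t=3: queue=[F,B,H,A,D,E] q_used=1 → run F
t=4: queue=[B,H,A,D,E,G] q_used=0 → run B
t=5: queue=[B,H,A,D,E,G] q_used=1 → run B
t=6: queue=[H,A,D,E,G,B] q_used=0 → run H
t=7: queue=[H,A,D,E,G,B] q_used=1 → run H
t=8: queue=[A,D,E,G,B,H] q_used=0 → run A
t=9: queue=[A,D,E,G,B,H] q_used=1 → run A
t=10: queue=[D,E,G,B,H,A] q_used=0 → run D
t=11: queue=[D,E,G,B,H,A] q_used=1 → run D
t=12: queue=[E,G,B,H,A,D] q_used=0 → run E
t=13: queue=[E,G,B,H,A,D] q_used=1 → run E
t=14: queue=[G,B,H,A,D,E] q_used=0 → run G
t=15: queue=[G,B,H,A,D,E] q_used=1 → run G
t=16: queue=[B,H,A,D,E,G] q_used=0 → run B
t=17: queue=[B,H,A,D,E,G] q_used=1 → run B
t=18: queue=[H,A,D,E,G,B] q_used=0 → run H
t=19: queue=[H,A,D,E,G,B] q_used=1 → run H
t=20: queue=[A,D,E,G,B] q_used=0 → run A
t=21: queue=[A,D,E,G,B] q_used=1 → run A
t=22: queue=[D,E,G,B] q_used=0 → run D
t=23: queue=[D,E,G,B] q_used=1 → run D
t=24: queue=[E,G,B,D] q_used=0 → run E
t=25: queue=[G,B,D] q_used=0 → run G
t=26: queue=[G,B,D] q_used=1 → run G
t=27: queue=[B,D,G] q_used=0 → run B
t=28: queue=[B,D,G] q_used=1 → run B
t=29: queue=[D,G,B] q_used=0 → run D
t=30: queue=[D,G,B] q_used=1 → run D
t=31: queue=[G,B,D] q_used=0 → run G
t=32: queue=[G,B,D] q_used=1 → run G
t=33: queue=[B,D,G] q_used=0 → run B
t=34: queue=[D,G] q_used=0 → run D
t=35: queue=[D,G] q_used=1 → run D
t=36: queue=[G] q_used=0 → run G
t=37: (idle)
t=38: (idle)
t=39: (idle)
t=40: (idle)

context switches = 20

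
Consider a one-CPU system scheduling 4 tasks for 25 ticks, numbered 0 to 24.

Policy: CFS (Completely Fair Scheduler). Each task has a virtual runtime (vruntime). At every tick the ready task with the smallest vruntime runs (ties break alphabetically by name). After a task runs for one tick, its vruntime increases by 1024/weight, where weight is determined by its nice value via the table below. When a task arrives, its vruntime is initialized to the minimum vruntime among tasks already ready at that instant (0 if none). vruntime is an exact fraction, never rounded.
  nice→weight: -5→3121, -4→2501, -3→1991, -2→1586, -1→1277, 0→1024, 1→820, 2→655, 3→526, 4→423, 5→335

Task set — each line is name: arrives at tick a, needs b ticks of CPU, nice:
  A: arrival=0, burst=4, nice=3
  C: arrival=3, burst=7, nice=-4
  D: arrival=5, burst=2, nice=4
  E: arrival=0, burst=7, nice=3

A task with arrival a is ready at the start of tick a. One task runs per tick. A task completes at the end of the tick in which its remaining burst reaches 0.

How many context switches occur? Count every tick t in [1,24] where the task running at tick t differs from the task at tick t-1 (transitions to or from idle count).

t=0: vr[A=0 E=0] → run A
t=1: vr[A=512/263 E=0] → run E
t=2: vr[A=512/263 E=512/263] → run A
t=3: vr[A=1024/263 C=512/263 E=512/263] → run C
t=4: vr[A=1024/263 C=1549824/657763 E=512/263] → run E
t=5: vr[A=1024/263 C=1549824/657763 D=1549824/657763 E=1024/263] → run C
t=6: vr[A=1024/263 C=1819136/657763 D=1549824/657763 E=1024/263] → run D
t=7: vr[A=1024/263 C=1819136/657763 D=1329124864/278233749 E=1024/263] → run C
t=8: vr[A=1024/263 C=2088448/657763 D=1329124864/278233749 E=1024/263] → run C
t=9: vr[A=1024/263 C=2357760/657763 D=1329124864/278233749 E=1024/263] → run C
t=10: vr[A=1024/263 C=2627072/657763 D=1329124864/278233749 E=1024/263] → run A
t=11: vr[A=1536/263 C=2627072/657763 D=1329124864/278233749 E=1024/263] → run E
t=12: vr[A=1536/263 C=2627072/657763 D=1329124864/278233749 E=1536/263] → run C
t=13: vr[A=1536/263 C=2896384/657763 D=1329124864/278233749 E=1536/263] → run C
t=14: vr[A=1536/263 D=1329124864/278233749 E=1536/263] → run D
t=15: vr[A=1536/263 E=1536/263] → run A
t=16: vr[E=1536/263] → run E
t=17: vr[E=2048/263] → run E
t=18: vr[E=2560/263] → run E
t=19: vr[E=3072/263] → run E
t=20: (idle)
t=21: (idle)
t=22: (idle)
t=23: (idle)
t=24: (idle)

context switches = 14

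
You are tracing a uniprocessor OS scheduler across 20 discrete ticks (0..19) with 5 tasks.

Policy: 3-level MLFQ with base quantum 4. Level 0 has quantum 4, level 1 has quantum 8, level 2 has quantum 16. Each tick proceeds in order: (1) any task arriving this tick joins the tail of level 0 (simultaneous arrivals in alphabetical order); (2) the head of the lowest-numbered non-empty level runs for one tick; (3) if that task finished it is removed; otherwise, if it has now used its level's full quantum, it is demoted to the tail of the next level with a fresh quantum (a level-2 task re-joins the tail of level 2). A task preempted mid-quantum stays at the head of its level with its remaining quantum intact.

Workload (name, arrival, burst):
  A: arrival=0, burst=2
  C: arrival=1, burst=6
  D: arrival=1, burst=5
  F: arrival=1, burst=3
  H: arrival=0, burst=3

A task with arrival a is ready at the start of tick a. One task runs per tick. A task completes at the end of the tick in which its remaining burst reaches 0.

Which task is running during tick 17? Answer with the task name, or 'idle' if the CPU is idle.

running at tick 17 = C

t=0: L0/L1/L2 = AH/-/- → run A
t=1: L0/L1/L2 = AHCDF/-/- → run A
t=2: L0/L1/L2 = HCDF/-/- → run H
t=3: L0/L1/L2 = HCDF/-/- → run H
t=4: L0/L1/L2 = HCDF/-/- → run H
t=5: L0/L1/L2 = CDF/-/- → run C
t=6: L0/L1/L2 = CDF/-/- → run C
t=7: L0/L1/L2 = CDF/-/- → run C
t=8: L0/L1/L2 = CDF/-/- → run C
t=9: L0/L1/L2 = DF/C/- → run D
t=10: L0/L1/L2 = DF/C/- → run D
t=11: L0/L1/L2 = DF/C/- → run D
t=12: L0/L1/L2 = DF/C/- → run D
t=13: L0/L1/L2 = F/CD/- → run F
t=14: L0/L1/L2 = F/CD/- → run F
t=15: L0/L1/L2 = F/CD/- → run F
t=16: L0/L1/L2 = -/CD/- → run C
t=17: L0/L1/L2 = -/CD/- → run C
t=18: L0/L1/L2 = -/D/- → run D
t=19: (idle)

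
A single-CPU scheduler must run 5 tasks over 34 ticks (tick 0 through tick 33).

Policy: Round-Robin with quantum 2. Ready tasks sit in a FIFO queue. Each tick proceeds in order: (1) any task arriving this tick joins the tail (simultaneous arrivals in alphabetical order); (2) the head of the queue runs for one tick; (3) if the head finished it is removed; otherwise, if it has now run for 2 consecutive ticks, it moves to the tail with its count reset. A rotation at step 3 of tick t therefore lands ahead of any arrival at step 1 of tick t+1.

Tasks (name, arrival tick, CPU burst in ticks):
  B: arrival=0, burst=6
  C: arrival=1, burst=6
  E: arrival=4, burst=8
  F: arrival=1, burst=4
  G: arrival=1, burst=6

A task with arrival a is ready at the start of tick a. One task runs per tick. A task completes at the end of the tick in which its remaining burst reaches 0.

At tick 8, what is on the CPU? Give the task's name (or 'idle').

t=0: queue=[B] q_used=0 → run B
t=1: queue=[B,C,F,G] q_used=1 → run B
t=2: queue=[C,F,G,B] q_used=0 → run C
t=3: queue=[C,F,G,B] q_used=1 → run C
t=4: queue=[F,G,B,C,E] q_used=0 → run F
t=5: queue=[F,G,B,C,E] q_used=1 → run F
t=6: queue=[G,B,C,E,F] q_used=0 → run G
t=7: queue=[G,B,C,E,F] q_used=1 → run G
t=8: queue=[B,C,E,F,G] q_used=0 → run B
t=9: queue=[B,C,E,F,G] q_used=1 → run B
t=10: queue=[C,E,F,G,B] q_used=0 → run C
t=11: queue=[C,E,F,G,B] q_used=1 → run C
t=12: queue=[E,F,G,B,C] q_used=0 → run E
t=13: queue=[E,F,G,B,C] q_used=1 → run E
t=14: queue=[F,G,B,C,E] q_used=0 → run F
t=15: queue=[F,G,B,C,E] q_used=1 → run F
t=16: queue=[G,B,C,E] q_used=0 → run G
t=17: queue=[G,B,C,E] q_used=1 → run G
t=18: queue=[B,C,E,G] q_used=0 → run B
t=19: queue=[B,C,E,G] q_used=1 → run B
t=20: queue=[C,E,G] q_used=0 → run C
t=21: queue=[C,E,G] q_used=1 → run C
t=22: queue=[E,G] q_used=0 → run E
t=23: queue=[E,G] q_used=1 → run E
t=24: queue=[G,E] q_used=0 → run G
t=25: queue=[G,E] q_used=1 → run G
t=26: queue=[E] q_used=0 → run E
t=27: queue=[E] q_used=1 → run E
t=28: queue=[E] q_used=0 → run E
t=29: queue=[E] q_used=1 → run E
t=30: (idle)
t=31: (idle)
t=32: (idle)
t=33: (idle)

running at tick 8 = B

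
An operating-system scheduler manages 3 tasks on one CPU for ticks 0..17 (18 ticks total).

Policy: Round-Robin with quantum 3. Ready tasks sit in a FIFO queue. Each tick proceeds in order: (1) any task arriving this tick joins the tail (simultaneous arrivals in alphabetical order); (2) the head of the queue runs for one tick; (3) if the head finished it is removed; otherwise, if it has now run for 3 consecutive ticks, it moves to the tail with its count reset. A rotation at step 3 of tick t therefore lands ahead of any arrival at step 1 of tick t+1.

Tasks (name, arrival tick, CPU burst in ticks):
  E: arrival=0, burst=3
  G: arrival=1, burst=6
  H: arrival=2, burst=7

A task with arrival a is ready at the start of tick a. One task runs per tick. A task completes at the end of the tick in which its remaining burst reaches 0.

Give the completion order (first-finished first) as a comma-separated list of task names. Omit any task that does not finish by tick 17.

t=0: queue=[E] q_used=0 → run E
t=1: queue=[E,G] q_used=1 → run E
t=2: queue=[E,G,H] q_used=2 → run E
t=3: queue=[G,H] q_used=0 → run G
t=4: queue=[G,H] q_used=1 → run G
t=5: queue=[G,H] q_used=2 → run G
t=6: queue=[H,G] q_used=0 → run H
t=7: queue=[H,G] q_used=1 → run H
t=8: queue=[H,G] q_used=2 → run H
t=9: queue=[G,H] q_used=0 → run G
t=10: queue=[G,H] q_used=1 → run G
t=11: queue=[G,H] q_used=2 → run G
t=12: queue=[H] q_used=0 → run H
t=13: queue=[H] q_used=1 → run H
t=14: queue=[H] q_used=2 → run H
t=15: queue=[H] q_used=0 → run H
t=16: (idle)
t=17: (idle)

completion order = E, G, H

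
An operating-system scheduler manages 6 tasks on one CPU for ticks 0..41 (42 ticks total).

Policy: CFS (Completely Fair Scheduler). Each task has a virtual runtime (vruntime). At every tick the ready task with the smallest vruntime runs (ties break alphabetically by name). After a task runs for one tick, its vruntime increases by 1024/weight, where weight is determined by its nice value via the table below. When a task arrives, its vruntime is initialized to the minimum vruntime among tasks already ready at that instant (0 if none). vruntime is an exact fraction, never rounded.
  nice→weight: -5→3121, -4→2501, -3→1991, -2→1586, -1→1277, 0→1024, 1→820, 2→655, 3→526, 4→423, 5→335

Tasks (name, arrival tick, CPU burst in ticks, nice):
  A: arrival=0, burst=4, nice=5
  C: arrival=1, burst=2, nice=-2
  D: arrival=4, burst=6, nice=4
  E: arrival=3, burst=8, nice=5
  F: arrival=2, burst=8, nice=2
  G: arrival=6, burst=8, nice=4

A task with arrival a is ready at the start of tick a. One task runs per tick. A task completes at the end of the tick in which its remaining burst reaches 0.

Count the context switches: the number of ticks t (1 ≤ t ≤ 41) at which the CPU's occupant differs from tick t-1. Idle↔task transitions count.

t=0: vr[A=0] → run A
t=1: vr[A=1024/335 C=1024/335] → run A
t=2: vr[A=2048/335 C=1024/335 F=1024/335] → run C
t=3: vr[A=2048/335 C=983552/265655 E=1024/335 F=1024/335] → run E
t=4: vr[A=2048/335 C=983552/265655 D=1024/335 E=2048/335 F=1024/335] → run D
t=5: vr[A=2048/335 C=983552/265655 D=776192/141705 E=2048/335 F=1024/335] → run F
t=6: vr[A=2048/335 C=983552/265655 D=776192/141705 E=2048/335 F=202752/43885 G=983552/265655] → run C
t=7: vr[A=2048/335 D=776192/141705 E=2048/335 F=202752/43885 G=983552/265655] → run G
t=8: vr[A=2048/335 D=776192/141705 E=2048/335 F=202752/43885 G=688073216/112372065] → run F
t=9: vr[A=2048/335 D=776192/141705 E=2048/335 F=54272/8777 G=688073216/112372065] → run D
t=10: vr[A=2048/335 D=1119232/141705 E=2048/335 F=54272/8777 G=688073216/112372065] → run A
t=11: vr[A=3072/335 D=1119232/141705 E=2048/335 F=54272/8777 G=688073216/112372065] → run E
t=12: vr[A=3072/335 D=1119232/141705 E=3072/335 F=54272/8777 G=688073216/112372065] → run G
t=13: vr[A=3072/335 D=1119232/141705 E=3072/335 F=54272/8777 G=960103936/112372065] → run F
t=14: vr[A=3072/335 D=1119232/141705 E=3072/335 F=339968/43885 G=960103936/112372065] → run F
t=15: vr[A=3072/335 D=1119232/141705 E=3072/335 F=408576/43885 G=960103936/112372065] → run D
t=16: vr[A=3072/335 D=487424/47235 E=3072/335 F=408576/43885 G=960103936/112372065] → run G
t=17: vr[A=3072/335 D=487424/47235 E=3072/335 F=408576/43885 G=410711552/37457355] → run A
t=18: vr[D=487424/47235 E=3072/335 F=408576/43885 G=410711552/37457355] → run E
t=19: vr[D=487424/47235 E=4096/335 F=408576/43885 G=410711552/37457355] → run F
t=20: vr[D=487424/47235 E=4096/335 F=477184/43885 G=410711552/37457355] → run D
t=21: vr[D=1805312/141705 E=4096/335 F=477184/43885 G=410711552/37457355] → run F
t=22: vr[D=1805312/141705 E=4096/335 F=545792/43885 G=410711552/37457355] → run G
t=23: vr[D=1805312/141705 E=4096/335 F=545792/43885 G=1504165376/112372065] → run E
t=24: vr[D=1805312/141705 E=1024/67 F=545792/43885 G=1504165376/112372065] → run F
t=25: vr[D=1805312/141705 E=1024/67 F=122880/8777 G=1504165376/112372065] → run D
t=26: vr[D=2148352/141705 E=1024/67 F=122880/8777 G=1504165376/112372065] → run G
t=27: vr[D=2148352/141705 E=1024/67 F=122880/8777 G=1776196096/112372065] → run F
t=28: vr[D=2148352/141705 E=1024/67 G=1776196096/112372065] → run D
t=29: vr[E=1024/67 G=1776196096/112372065] → run E
t=30: vr[E=6144/335 G=1776196096/112372065] → run G
t=31: vr[E=6144/335 G=682742272/37457355] → run G
t=32: vr[E=6144/335 G=2320257536/112372065] → run E
t=33: vr[E=7168/335 G=2320257536/112372065] → run G
t=34: vr[E=7168/335] → run E
t=35: vr[E=8192/335] → run E
t=36: (idle)
t=37: (idle)
t=38: (idle)
t=39: (idle)
t=40: (idle)
t=41: (idle)

context switches = 32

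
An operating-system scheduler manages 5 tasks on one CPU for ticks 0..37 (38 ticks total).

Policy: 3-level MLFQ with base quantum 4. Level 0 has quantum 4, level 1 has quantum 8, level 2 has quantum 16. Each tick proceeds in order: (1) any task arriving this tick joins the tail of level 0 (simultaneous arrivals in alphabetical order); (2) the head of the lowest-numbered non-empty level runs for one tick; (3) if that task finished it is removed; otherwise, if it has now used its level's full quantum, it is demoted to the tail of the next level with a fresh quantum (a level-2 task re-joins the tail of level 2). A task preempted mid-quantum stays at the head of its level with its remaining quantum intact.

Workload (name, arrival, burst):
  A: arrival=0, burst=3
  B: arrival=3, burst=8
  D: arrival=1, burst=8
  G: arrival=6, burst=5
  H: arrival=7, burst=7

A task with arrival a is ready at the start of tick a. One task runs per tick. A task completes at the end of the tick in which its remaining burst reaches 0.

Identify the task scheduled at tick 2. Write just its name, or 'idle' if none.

t=0: L0/L1/L2 = A/-/- → run A
t=1: L0/L1/L2 = AD/-/- → run A
t=2: L0/L1/L2 = AD/-/- → run A
t=3: L0/L1/L2 = DB/-/- → run D
t=4: L0/L1/L2 = DB/-/- → run D
t=5: L0/L1/L2 = DB/-/- → run D
t=6: L0/L1/L2 = DBG/-/- → run D
t=7: L0/L1/L2 = BGH/D/- → run B
t=8: L0/L1/L2 = BGH/D/- → run B
t=9: L0/L1/L2 = BGH/D/- → run B
t=10: L0/L1/L2 = BGH/D/- → run B
t=11: L0/L1/L2 = GH/DB/- → run G
t=12: L0/L1/L2 = GH/DB/- → run G
t=13: L0/L1/L2 = GH/DB/- → run G
t=14: L0/L1/L2 = GH/DB/- → run G
t=15: L0/L1/L2 = H/DBG/- → run H
t=16: L0/L1/L2 = H/DBG/- → run H
t=17: L0/L1/L2 = H/DBG/- → run H
t=18: L0/L1/L2 = H/DBG/- → run H
t=19: L0/L1/L2 = -/DBGH/- → run D
t=20: L0/L1/L2 = -/DBGH/- → run D
t=21: L0/L1/L2 = -/DBGH/- → run D
t=22: L0/L1/L2 = -/DBGH/- → run D
t=23: L0/L1/L2 = -/BGH/- → run B
t=24: L0/L1/L2 = -/BGH/- → run B
t=25: L0/L1/L2 = -/BGH/- → run B
t=26: L0/L1/L2 = -/BGH/- → run B
t=27: L0/L1/L2 = -/GH/- → run G
t=28: L0/L1/L2 = -/H/- → run H
t=29: L0/L1/L2 = -/H/- → run H
t=30: L0/L1/L2 = -/H/- → run H
t=31: (idle)
t=32: (idle)
t=33: (idle)
t=34: (idle)
t=35: (idle)
t=36: (idle)
t=37: (idle)

running at tick 2 = A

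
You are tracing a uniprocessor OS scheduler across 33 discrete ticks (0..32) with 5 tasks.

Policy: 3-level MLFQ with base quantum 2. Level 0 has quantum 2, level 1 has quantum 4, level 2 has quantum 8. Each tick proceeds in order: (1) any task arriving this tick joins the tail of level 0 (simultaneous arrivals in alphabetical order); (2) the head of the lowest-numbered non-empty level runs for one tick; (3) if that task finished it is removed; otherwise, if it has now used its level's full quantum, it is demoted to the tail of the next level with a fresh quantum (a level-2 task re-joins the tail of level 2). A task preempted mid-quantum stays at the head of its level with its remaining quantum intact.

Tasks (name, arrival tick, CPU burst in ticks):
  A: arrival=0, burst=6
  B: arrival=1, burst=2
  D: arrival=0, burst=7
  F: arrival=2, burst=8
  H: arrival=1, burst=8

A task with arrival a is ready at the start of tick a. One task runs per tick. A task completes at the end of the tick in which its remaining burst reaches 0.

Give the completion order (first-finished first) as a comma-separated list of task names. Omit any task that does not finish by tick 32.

completion order = B, A, D, H, F

t=0: L0/L1/L2 = AD/-/- → run A
t=1: L0/L1/L2 = ADBH/-/- → run A
t=2: L0/L1/L2 = DBHF/A/- → run D
t=3: L0/L1/L2 = DBHF/A/- → run D
t=4: L0/L1/L2 = BHF/AD/- → run B
t=5: L0/L1/L2 = BHF/AD/- → run B
t=6: L0/L1/L2 = HF/AD/- → run H
t=7: L0/L1/L2 = HF/AD/- → run H
t=8: L0/L1/L2 = F/ADH/- → run F
t=9: L0/L1/L2 = F/ADH/- → run F
t=10: L0/L1/L2 = -/ADHF/- → run A
t=11: L0/L1/L2 = -/ADHF/- → run A
t=12: L0/L1/L2 = -/ADHF/- → run A
t=13: L0/L1/L2 = -/ADHF/- → run A
t=14: L0/L1/L2 = -/DHF/- → run D
t=15: L0/L1/L2 = -/DHF/- → run D
t=16: L0/L1/L2 = -/DHF/- → run D
t=17: L0/L1/L2 = -/DHF/- → run D
t=18: L0/L1/L2 = -/HF/D → run H
t=19: L0/L1/L2 = -/HF/D → run H
t=20: L0/L1/L2 = -/HF/D → run H
t=21: L0/L1/L2 = -/HF/D → run H
t=22: L0/L1/L2 = -/F/DH → run F
t=23: L0/L1/L2 = -/F/DH → run F
t=24: L0/L1/L2 = -/F/DH → run F
t=25: L0/L1/L2 = -/F/DH → run F
t=26: L0/L1/L2 = -/-/DHF → run D
t=27: L0/L1/L2 = -/-/HF → run H
t=28: L0/L1/L2 = -/-/HF → run H
t=29: L0/L1/L2 = -/-/F → run F
t=30: L0/L1/L2 = -/-/F → run F
t=31: (idle)
t=32: (idle)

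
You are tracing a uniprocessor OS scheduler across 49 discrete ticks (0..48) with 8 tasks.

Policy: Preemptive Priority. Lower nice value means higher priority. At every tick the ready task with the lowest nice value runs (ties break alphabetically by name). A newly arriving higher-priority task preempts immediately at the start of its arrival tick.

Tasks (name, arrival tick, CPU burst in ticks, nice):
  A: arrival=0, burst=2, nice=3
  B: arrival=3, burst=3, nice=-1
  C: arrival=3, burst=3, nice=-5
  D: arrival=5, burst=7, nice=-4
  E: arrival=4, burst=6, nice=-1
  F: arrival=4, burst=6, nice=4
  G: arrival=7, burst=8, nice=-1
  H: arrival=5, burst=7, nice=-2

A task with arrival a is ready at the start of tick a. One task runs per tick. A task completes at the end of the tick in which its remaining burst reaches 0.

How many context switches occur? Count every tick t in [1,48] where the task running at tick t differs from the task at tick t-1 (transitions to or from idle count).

t=0: ready={A} → run A
t=1: ready={A} → run A
t=2: (idle)
t=3: ready={B,C} → run C
t=4: ready={B,C,E,F} → run C
t=5: ready={B,C,D,E,F,H} → run C
t=6: ready={B,D,E,F,H} → run D
t=7: ready={B,D,E,F,G,H} → run D
t=8: ready={B,D,E,F,G,H} → run D
t=9: ready={B,D,E,F,G,H} → run D
t=10: ready={B,D,E,F,G,H} → run D
t=11: ready={B,D,E,F,G,H} → run D
t=12: ready={B,D,E,F,G,H} → run D
t=13: ready={B,E,F,G,H} → run H
t=14: ready={B,E,F,G,H} → run H
t=15: ready={B,E,F,G,H} → run H
t=16: ready={B,E,F,G,H} → run H
t=17: ready={B,E,F,G,H} → run H
t=18: ready={B,E,F,G,H} → run H
t=19: ready={B,E,F,G,H} → run H
t=20: ready={B,E,F,G} → run B
t=21: ready={B,E,F,G} → run B
t=22: ready={B,E,F,G} → run B
t=23: ready={E,F,G} → run E
t=24: ready={E,F,G} → run E
t=25: ready={E,F,G} → run E
t=26: ready={E,F,G} → run E
t=27: ready={E,F,G} → run E
t=28: ready={E,F,G} → run E
t=29: ready={F,G} → run G
t=30: ready={F,G} → run G
t=31: ready={F,G} → run G
t=32: ready={F,G} → run G
t=33: ready={F,G} → run G
t=34: ready={F,G} → run G
t=35: ready={F,G} → run G
t=36: ready={F,G} → run G
t=37: ready={F} → run F
t=38: ready={F} → run F
t=39: ready={F} → run F
t=40: ready={F} → run F
t=41: ready={F} → run F
t=42: ready={F} → run F
t=43: (idle)
t=44: (idle)
t=45: (idle)
t=46: (idle)
t=47: (idle)
t=48: (idle)

context switches = 9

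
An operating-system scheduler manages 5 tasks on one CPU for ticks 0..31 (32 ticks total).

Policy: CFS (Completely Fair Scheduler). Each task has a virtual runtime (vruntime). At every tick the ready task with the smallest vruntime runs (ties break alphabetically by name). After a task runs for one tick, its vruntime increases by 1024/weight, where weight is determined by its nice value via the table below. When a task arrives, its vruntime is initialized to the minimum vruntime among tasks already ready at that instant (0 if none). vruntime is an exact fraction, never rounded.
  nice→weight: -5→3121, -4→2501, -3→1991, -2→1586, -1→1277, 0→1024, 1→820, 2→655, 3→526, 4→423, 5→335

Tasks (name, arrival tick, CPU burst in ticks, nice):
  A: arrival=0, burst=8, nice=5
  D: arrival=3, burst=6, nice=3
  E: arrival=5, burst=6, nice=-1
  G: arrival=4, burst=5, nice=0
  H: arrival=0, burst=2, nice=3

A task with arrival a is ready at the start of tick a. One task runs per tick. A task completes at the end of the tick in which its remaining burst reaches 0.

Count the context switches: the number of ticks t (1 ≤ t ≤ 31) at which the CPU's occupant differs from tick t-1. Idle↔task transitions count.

t=0: vr[A=0 H=0] → run A
t=1: vr[A=1024/335 H=0] → run H
t=2: vr[A=1024/335 H=512/263] → run H
t=3: vr[A=1024/335 D=1024/335] → run A
t=4: vr[A=2048/335 D=1024/335 G=1024/335] → run D
t=5: vr[A=2048/335 D=440832/88105 E=1024/335 G=1024/335] → run E
t=6: vr[A=2048/335 D=440832/88105 E=1650688/427795 G=1024/335] → run G
t=7: vr[A=2048/335 D=440832/88105 E=1650688/427795 G=1359/335] → run E
t=8: vr[A=2048/335 D=440832/88105 E=1993728/427795 G=1359/335] → run G
t=9: vr[A=2048/335 D=440832/88105 E=1993728/427795 G=1694/335] → run E
t=10: vr[A=2048/335 D=440832/88105 E=2336768/427795 G=1694/335] → run D
t=11: vr[A=2048/335 D=612352/88105 E=2336768/427795 G=1694/335] → run G
t=12: vr[A=2048/335 D=612352/88105 E=2336768/427795 G=2029/335] → run E
t=13: vr[A=2048/335 D=612352/88105 E=2679808/427795 G=2029/335] → run G
t=14: vr[A=2048/335 D=612352/88105 E=2679808/427795 G=2364/335] → run A
t=15: vr[A=3072/335 D=612352/88105 E=2679808/427795 G=2364/335] → run E
t=16: vr[A=3072/335 D=612352/88105 E=3022848/427795 G=2364/335] → run D
t=17: vr[A=3072/335 D=783872/88105 E=3022848/427795 G=2364/335] → run G
t=18: vr[A=3072/335 D=783872/88105 E=3022848/427795] → run E
t=19: vr[A=3072/335 D=783872/88105] → run D
t=20: vr[A=3072/335 D=955392/88105] → run A
t=21: vr[A=4096/335 D=955392/88105] → run D
t=22: vr[A=4096/335 D=1126912/88105] → run A
t=23: vr[A=1024/67 D=1126912/88105] → run D
t=24: vr[A=1024/67] → run A
t=25: vr[A=6144/335] → run A
t=26: vr[A=7168/335] → run A
t=27: (idle)
t=28: (idle)
t=29: (idle)
t=30: (idle)
t=31: (idle)

context switches = 24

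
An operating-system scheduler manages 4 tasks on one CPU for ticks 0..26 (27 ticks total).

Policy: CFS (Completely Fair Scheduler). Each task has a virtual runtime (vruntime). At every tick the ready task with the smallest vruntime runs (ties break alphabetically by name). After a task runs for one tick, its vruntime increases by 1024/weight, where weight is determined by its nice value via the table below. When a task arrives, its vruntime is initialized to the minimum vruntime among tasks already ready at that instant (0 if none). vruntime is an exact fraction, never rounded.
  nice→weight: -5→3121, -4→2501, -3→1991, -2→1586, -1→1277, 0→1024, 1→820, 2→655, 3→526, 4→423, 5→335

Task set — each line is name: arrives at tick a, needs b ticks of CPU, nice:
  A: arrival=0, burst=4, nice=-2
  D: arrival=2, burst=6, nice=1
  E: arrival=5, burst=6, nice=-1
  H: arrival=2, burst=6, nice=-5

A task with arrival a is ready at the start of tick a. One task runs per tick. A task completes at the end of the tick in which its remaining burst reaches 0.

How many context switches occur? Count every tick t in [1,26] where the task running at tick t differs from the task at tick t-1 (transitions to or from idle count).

context switches = 16

t=0: vr[A=0] → run A
t=1: vr[A=512/793] → run A
t=2: vr[A=1024/793 D=1024/793 H=1024/793] → run A
t=3: vr[A=1536/793 D=1024/793 H=1024/793] → run D
t=4: vr[A=1536/793 D=412928/162565 H=1024/793] → run H
t=5: vr[A=1536/793 D=412928/162565 E=4007936/2474953 H=4007936/2474953] → run E
t=6: vr[A=1536/793 D=412928/162565 E=7652486144/3160514981 H=4007936/2474953] → run H
t=7: vr[A=1536/793 D=412928/162565 E=7652486144/3160514981 H=4819968/2474953] → run A
t=8: vr[D=412928/162565 E=7652486144/3160514981 H=4819968/2474953] → run H
t=9: vr[D=412928/162565 E=7652486144/3160514981 H=5632000/2474953] → run H
t=10: vr[D=412928/162565 E=7652486144/3160514981 H=6444032/2474953] → run E
t=11: vr[D=412928/162565 E=10186838016/3160514981 H=6444032/2474953] → run D
t=12: vr[D=615936/162565 E=10186838016/3160514981 H=6444032/2474953] → run H
t=13: vr[D=615936/162565 E=10186838016/3160514981 H=7256064/2474953] → run H
t=14: vr[D=615936/162565 E=10186838016/3160514981] → run E
t=15: vr[D=615936/162565 E=12721189888/3160514981] → run D
t=16: vr[D=818944/162565 E=12721189888/3160514981] → run E
t=17: vr[D=818944/162565 E=15255541760/3160514981] → run E
t=18: vr[D=818944/162565 E=17789893632/3160514981] → run D
t=19: vr[D=1021952/162565 E=17789893632/3160514981] → run E
t=20: vr[D=1021952/162565] → run D
t=21: vr[D=244992/32513] → run D
t=22: (idle)
t=23: (idle)
t=24: (idle)
t=25: (idle)
t=26: (idle)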